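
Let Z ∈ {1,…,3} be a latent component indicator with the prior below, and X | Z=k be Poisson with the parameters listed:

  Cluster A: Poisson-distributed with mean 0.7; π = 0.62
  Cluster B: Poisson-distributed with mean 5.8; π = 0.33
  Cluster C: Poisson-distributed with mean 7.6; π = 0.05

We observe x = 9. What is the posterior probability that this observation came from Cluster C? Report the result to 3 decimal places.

0.222

P(component k | x) = w_k·f_k(x) / marginal(x), where marginal(x) = Σ_j w_j·f_j(x).
Evaluate each component's likelihood at the observed value:
  p_A = e^(−0.7)·0.7^9/9! = 5.52221e-08
  p_B = e^(−5.8)·5.8^9/9! = 0.0619699
  p_C = e^(−7.6)·7.6^9/9! = 0.11666
Weight by the priors:
  w_A·p_A = 0.62 × 5.52221e-08 = 3.42377e-08
  w_B·p_B = 0.33 × 0.0619699 = 0.0204501
  w_C·p_C = 0.05 × 0.11666 = 0.00583299
Normaliser: 3.42377e-08 + 0.0204501 + 0.00583299 = 0.0262831
P(Cluster C | x) = 0.00583299 / 0.0262831 ≈ 0.222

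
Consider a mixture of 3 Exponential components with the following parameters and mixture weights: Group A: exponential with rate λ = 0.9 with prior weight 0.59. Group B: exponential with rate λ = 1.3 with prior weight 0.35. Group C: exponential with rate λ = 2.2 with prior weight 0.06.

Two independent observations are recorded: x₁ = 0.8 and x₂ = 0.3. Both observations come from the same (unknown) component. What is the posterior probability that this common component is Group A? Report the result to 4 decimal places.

0.5148

P(component k | x) = π_k·f_k(x) / marginal(x), where marginal(x) = Σ_j π_j·f_j(x).
Since both observations come from the same component, the likelihood for component k is f_k(x₁)·f_k(x₂).
  L_A = [0.9·e^(−0.9·0.8) = 0.9·e^(−0.7200) = 0.438077] × [0.687042] = 0.300977
  L_B = [1.3·e^(−1.3·0.8) = 1.3·e^(−1.0400) = 0.459491] × [0.880174] = 0.404432
  L_C = [2.2·e^(−2.2·0.8) = 2.2·e^(−1.7600) = 0.378499] × [1.13707] = 0.430381
Unnormalised posteriors:
  π_A·L_A = 0.59 × 0.300977 = 0.177577
  π_B·L_B = 0.35 × 0.404432 = 0.141551
  π_C·L_C = 0.06 × 0.430381 = 0.0258228
Normaliser: 0.177577 + 0.141551 + 0.0258228 = 0.344951
So the posterior for Group A is 0.177577 / 0.344951 ≈ 0.5148.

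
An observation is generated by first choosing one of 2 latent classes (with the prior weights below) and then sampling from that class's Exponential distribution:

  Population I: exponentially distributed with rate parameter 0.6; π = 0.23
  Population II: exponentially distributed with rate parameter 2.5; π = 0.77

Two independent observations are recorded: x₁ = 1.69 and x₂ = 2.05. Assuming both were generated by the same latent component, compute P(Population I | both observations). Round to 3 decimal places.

P(component k | x) = P(Z=k)·f_k(x) / marginal(x), where marginal(x) = Σ_j P(Z=j)·f_j(x).
Since both observations come from the same component, the likelihood for component k is f_k(x₁)·f_k(x₂).
  f_I = [0.217659] × [0.175376] = 0.0381721
  f_II = [0.0365633] × [0.0148655] = 0.000543534
Weight by the priors:
  P(Z=I)·f_I = 0.23 × 0.0381721 = 0.00877958
  P(Z=II)·f_II = 0.77 × 0.000543534 = 0.000418521
Marginal: 0.00877958 + 0.000418521 = 0.0091981
P(Population I | x₁, x₂) ≈ 0.954

0.954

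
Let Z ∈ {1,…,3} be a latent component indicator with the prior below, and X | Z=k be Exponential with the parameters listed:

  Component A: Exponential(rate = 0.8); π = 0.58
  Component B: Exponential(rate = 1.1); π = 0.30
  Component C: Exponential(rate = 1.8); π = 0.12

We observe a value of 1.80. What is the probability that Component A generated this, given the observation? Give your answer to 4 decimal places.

Posterior ∝ prior × likelihood, so P(k | x) ∝ π_k f_k(x); normalise over all components.
Exponential densities:
  L_A = 0.8·e^(−0.8·1.80) = 0.8·e^(−1.4400) = 0.189542
  L_B = 1.1·e^(−1.1·1.80) = 1.1·e^(−1.9800) = 0.151876
  L_C = 1.8·e^(−1.8·1.80) = 1.8·e^(−3.2400) = 0.070495
Unnormalised posteriors:
  π_A·L_A = 0.58 × 0.189542 = 0.109934
  π_B·L_B = 0.30 × 0.151876 = 0.0455628
  π_C·L_C = 0.12 × 0.070495 = 0.0084594
Marginal: 0.109934 + 0.0455628 + 0.0084594 = 0.163957
P(Component A | 1.80) = 0.109934 / 0.163957 ≈ 0.6705

0.6705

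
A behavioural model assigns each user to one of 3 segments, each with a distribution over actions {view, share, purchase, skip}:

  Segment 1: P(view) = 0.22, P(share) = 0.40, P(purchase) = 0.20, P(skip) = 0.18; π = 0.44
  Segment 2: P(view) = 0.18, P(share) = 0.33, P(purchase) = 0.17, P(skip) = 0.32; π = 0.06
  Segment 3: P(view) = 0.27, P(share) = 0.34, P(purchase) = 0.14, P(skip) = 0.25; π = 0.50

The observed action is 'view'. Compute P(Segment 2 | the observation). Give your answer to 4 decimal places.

0.0445

By Bayes' theorem, P(k | x) = π_k f_k(x) / Σ_j π_j f_j(x).
Evaluate each component's likelihood at the observed value:
  f_1 = P(view | comp) = 0.22
  f_2 = P(view | comp) = 0.18
  f_3 = P(view | comp) = 0.27
Weight by the priors:
  π_1·f_1 = 0.44 × 0.22 = 0.0968
  π_2·f_2 = 0.06 × 0.18 = 0.0108
  π_3·f_3 = 0.50 × 0.27 = 0.135
Denominator: 0.0968 + 0.0108 + 0.135 = 0.2426
Responsibility of Segment 2: 0.0108 / 0.2426 ≈ 0.0445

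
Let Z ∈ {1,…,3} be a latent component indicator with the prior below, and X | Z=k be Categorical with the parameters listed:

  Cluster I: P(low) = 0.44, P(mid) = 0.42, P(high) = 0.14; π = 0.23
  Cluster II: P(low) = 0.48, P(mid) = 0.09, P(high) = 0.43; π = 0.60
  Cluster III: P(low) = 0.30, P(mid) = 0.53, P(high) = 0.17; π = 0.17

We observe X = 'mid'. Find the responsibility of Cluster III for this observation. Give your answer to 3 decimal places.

The responsibility of component k is P(Z=k) f_k(x) divided by Σ_j P(Z=j) f_j(x).
Evaluate each component's likelihood at the observed value:
  p_I = P(mid | comp) = 0.42
  p_II = P(mid | comp) = 0.09
  p_III = P(mid | comp) = 0.53
Weight by the priors:
  P(Z=I)·p_I = 0.23 × 0.42 = 0.0966
  P(Z=II)·p_II = 0.60 × 0.09 = 0.054
  P(Z=III)·p_III = 0.17 × 0.53 = 0.0901
Marginal: 0.0966 + 0.054 + 0.0901 = 0.2407
So the posterior for Cluster III is 0.0901 / 0.2407 ≈ 0.374.

0.374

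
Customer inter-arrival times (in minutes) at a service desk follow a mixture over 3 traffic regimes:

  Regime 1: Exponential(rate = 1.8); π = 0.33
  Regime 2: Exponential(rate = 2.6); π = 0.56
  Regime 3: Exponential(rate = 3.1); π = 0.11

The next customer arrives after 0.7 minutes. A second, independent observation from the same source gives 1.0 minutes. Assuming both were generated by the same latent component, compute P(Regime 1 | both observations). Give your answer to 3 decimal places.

0.496

Posterior ∝ prior × likelihood, so P(k | x) ∝ π_k f_k(x); normalise over all components.
Since both observations come from the same component, the likelihood for component k is f_k(x₁)·f_k(x₂).
  L_1 = [1.8·e^(−1.8·0.7) = 1.8·e^(−1.2600) = 0.510577] × [0.297538] = 0.151916
  L_2 = [2.6·e^(−2.6·0.7) = 2.6·e^(−1.8200) = 0.421267] × [0.193111] = 0.0813514
  L_3 = [3.1·e^(−3.1·0.7) = 3.1·e^(−2.1700) = 0.353951] × [0.139653] = 0.0494301
Prior × likelihood for each component:
  π_1·L_1 = 0.33 × 0.151916 = 0.0501323
  π_2·L_2 = 0.56 × 0.0813514 = 0.0455568
  π_3·L_3 = 0.11 × 0.0494301 = 0.00543731
Denominator: 0.0501323 + 0.0455568 + 0.00543731 = 0.101126
Responsibility of Regime 1: 0.0501323 / 0.101126 ≈ 0.496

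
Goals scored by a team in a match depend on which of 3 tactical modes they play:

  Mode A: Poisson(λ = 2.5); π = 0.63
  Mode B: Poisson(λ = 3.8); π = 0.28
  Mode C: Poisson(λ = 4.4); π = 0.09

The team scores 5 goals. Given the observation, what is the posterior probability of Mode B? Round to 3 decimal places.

By Bayes' theorem, P(k | x) = w_k f_k(x) / Σ_j w_j f_j(x).
Poisson probabilities:
  L_A = e^(−2.5)·2.5^5/5! = 0.0668009
  L_B = e^(−3.8)·3.8^5/5! = 0.147713
  L_C = e^(−4.4)·4.4^5/5! = 0.168728
Multiply by the mixture weights:
  w_A·L_A = 0.63 × 0.0668009 = 0.0420846
  w_B·L_B = 0.28 × 0.147713 = 0.0413595
  w_C·L_C = 0.09 × 0.168728 = 0.0151855
Denominator: 0.0420846 + 0.0413595 + 0.0151855 = 0.0986296
P(Mode B | the observation) ≈ 0.419

0.419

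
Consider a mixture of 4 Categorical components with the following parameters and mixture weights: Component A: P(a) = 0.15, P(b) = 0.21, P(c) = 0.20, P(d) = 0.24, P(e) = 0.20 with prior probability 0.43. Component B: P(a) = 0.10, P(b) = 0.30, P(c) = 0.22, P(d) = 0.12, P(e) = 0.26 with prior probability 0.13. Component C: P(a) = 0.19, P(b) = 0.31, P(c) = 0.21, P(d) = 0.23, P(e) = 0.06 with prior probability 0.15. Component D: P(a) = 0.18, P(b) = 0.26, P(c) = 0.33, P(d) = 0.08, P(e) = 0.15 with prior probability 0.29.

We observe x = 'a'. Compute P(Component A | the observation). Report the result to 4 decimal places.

0.4077

Apply Bayes' rule: the posterior for each component is proportional to its prior times its likelihood at x.
Component likelihoods at x = 'a':
  L_A = P(a | comp) = 0.15
  L_B = P(a | comp) = 0.10
  L_C = P(a | comp) = 0.19
  L_D = P(a | comp) = 0.18
Unnormalised posteriors:
  P(Z=A)·L_A = 0.43 × 0.15 = 0.0645
  P(Z=B)·L_B = 0.13 × 0.1 = 0.013
  P(Z=C)·L_C = 0.15 × 0.19 = 0.0285
  P(Z=D)·L_D = 0.29 × 0.18 = 0.0522
Normaliser: 0.0645 + 0.013 + 0.0285 + 0.0522 = 0.1582
So the posterior for Component A is 0.0645 / 0.1582 ≈ 0.4077.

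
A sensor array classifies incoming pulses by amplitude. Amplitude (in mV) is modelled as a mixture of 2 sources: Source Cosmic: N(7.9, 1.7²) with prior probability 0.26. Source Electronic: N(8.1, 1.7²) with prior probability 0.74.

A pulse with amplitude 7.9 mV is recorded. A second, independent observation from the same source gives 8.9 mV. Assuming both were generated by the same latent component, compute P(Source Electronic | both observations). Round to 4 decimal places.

0.7505

The responsibility of component k is π_k f_k(x) divided by Σ_j π_j f_j(x).
Since both observations come from the same component, the likelihood for component k is f_k(x₁)·f_k(x₂).
  p_Cosmic = [(1/(1.7·√(2π)))·exp(−(7.9−7.9)²/(2·1.7²)) = 0.234672·exp(-0.00000) = 0.234672] × [0.197389] = 0.0463217
  p_Electronic = [(1/(1.7·√(2π)))·exp(−(7.9−8.1)²/(2·1.7²)) = 0.234672·exp(-0.00692) = 0.233054] × [0.210074] = 0.0489586
Weight by the priors:
  π_Cosmic·p_Cosmic = 0.26 × 0.0463217 = 0.0120437
  π_Electronic·p_Electronic = 0.74 × 0.0489586 = 0.0362293
Normaliser: 0.0120437 + 0.0362293 = 0.048273
P(Source Electronic | x₁,x₂) ≈ 0.7505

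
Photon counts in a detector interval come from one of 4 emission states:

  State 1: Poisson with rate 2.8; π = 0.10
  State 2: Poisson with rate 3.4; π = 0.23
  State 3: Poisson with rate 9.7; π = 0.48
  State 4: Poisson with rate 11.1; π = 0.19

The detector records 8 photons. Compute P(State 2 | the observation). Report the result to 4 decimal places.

0.0438

By Bayes' theorem, P(k | x) = w_k f_k(x) / Σ_j w_j f_j(x).
Component likelihoods at x = 8 photons:
  f_1 = 0.00569796
  f_2 = 0.0147812
  f_3 = 0.119123
  f_4 = 0.0863763
Weight by the priors:
  w_1·f_1 = 0.10 × 0.00569796 = 0.000569796
  w_2·f_2 = 0.23 × 0.0147812 = 0.00339968
  w_3·f_3 = 0.48 × 0.119123 = 0.0571792
  w_4·f_4 = 0.19 × 0.0863763 = 0.0164115
Sum: 0.000569796 + 0.00339968 + 0.0571792 + 0.0164115 = 0.0775602
So the posterior for State 2 is 0.00339968 / 0.0775602 ≈ 0.0438.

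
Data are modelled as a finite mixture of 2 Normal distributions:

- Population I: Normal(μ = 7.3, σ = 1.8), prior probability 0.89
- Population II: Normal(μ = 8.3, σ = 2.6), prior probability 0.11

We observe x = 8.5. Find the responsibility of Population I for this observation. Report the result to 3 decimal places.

0.904

Apply Bayes' rule: the posterior for each component is proportional to its prior times its likelihood at x.
Component likelihoods at x = 8.5:
  L_I = (1/(1.8·√(2π)))·exp(−(8.5−7.3)²/(2·1.8²)) = 0.221635·exp(-0.22222) = 0.177471
  L_II = (1/(2.6·√(2π)))·exp(−(8.5−8.3)²/(2·2.6²)) = 0.153439·exp(-0.00296) = 0.152986
Multiply by the mixture weights:
  w_I·L_I = 0.89 × 0.177471 = 0.157949
  w_II·L_II = 0.11 × 0.152986 = 0.0168285
Sum: 0.157949 + 0.0168285 = 0.174778
So the posterior for Population I is 0.157949 / 0.174778 ≈ 0.904.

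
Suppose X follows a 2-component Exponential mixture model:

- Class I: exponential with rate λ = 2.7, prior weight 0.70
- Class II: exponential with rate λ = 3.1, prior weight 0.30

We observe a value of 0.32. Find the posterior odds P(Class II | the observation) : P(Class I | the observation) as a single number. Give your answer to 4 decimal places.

0.4329

Posterior odds = (π_i f_i(x)) / (π_j f_j(x)); the normalising sum cancels.
Component likelihoods at x = 0.32:
  f_I = 1.13798
  f_II = 1.14959
Odds = (0.30/0.70) × (1.14959/1.13798) = 0.428571 × 1.0102 ≈ 0.4329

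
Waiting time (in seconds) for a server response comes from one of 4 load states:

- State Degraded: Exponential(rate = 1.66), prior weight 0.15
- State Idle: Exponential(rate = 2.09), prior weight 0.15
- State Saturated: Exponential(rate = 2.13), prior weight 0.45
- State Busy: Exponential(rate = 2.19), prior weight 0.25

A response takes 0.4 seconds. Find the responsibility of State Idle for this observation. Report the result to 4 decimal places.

By Bayes' theorem, P(k | x) = π_k f_k(x) / Σ_j π_j f_j(x).
Component likelihoods at x = 0.4 seconds:
  L_Degraded = 1.66·e^(−1.66·0.4) = 1.66·e^(−0.6640) = 0.854548
  L_Idle = 2.09·e^(−2.09·0.4) = 2.09·e^(−0.8360) = 0.905891
  L_Saturated = 2.13·e^(−2.13·0.4) = 2.13·e^(−0.8520) = 0.908575
  L_Busy = 2.19·e^(−2.19·0.4) = 2.19·e^(−0.8760) = 0.912015
Unnormalised posteriors:
  π_Degraded·L_Degraded = 0.15 × 0.854548 = 0.128182
  π_Idle·L_Idle = 0.15 × 0.905891 = 0.135884
  π_Saturated·L_Saturated = 0.45 × 0.908575 = 0.408859
  π_Busy·L_Busy = 0.25 × 0.912015 = 0.228004
Marginal: 0.128182 + 0.135884 + 0.408859 + 0.228004 = 0.900928
P(State Idle | x) = 0.135884 / 0.900928 ≈ 0.1508

0.1508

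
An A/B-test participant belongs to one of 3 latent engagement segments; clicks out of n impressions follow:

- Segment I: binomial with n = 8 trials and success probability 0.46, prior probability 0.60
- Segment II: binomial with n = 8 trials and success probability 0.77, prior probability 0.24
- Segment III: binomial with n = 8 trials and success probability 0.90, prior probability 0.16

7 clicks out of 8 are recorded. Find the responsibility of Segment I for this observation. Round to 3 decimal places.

0.079

By Bayes' theorem, P(k | x) = π_k f_k(x) / Σ_j π_j f_j(x).
Evaluate each component's likelihood at the observed value:
  p_I = C(8,7)·0.46^7·0.54^1 = 8·0.00435818·0.54 = 0.0188273
  p_II = C(8,7)·0.77^7·0.23^1 = 8·0.160485·0.23 = 0.295293
  p_III = C(8,7)·0.90^7·0.10^1 = 8·0.478297·0.1 = 0.382638
Unnormalised posteriors:
  π_I·p_I = 0.60 × 0.0188273 = 0.0112964
  π_II·p_II = 0.24 × 0.295293 = 0.0708703
  π_III·p_III = 0.16 × 0.382638 = 0.061222
Marginal: 0.0112964 + 0.0708703 + 0.061222 = 0.143389
So the posterior for Segment I is 0.0112964 / 0.143389 ≈ 0.079.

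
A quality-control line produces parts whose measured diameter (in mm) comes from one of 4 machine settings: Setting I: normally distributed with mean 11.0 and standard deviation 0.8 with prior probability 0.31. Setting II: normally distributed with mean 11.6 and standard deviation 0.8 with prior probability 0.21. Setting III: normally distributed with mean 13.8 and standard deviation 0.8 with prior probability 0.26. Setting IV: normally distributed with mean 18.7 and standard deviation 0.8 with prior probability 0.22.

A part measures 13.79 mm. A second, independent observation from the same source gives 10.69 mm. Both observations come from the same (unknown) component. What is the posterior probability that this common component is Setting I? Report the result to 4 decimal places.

Posterior ∝ prior × likelihood, so P(k | x) ∝ w_k f_k(x); normalise over all components.
Since both observations come from the same component, the likelihood for component k is f_k(x₁)·f_k(x₂).
  f_I = [(1/(0.8·√(2π)))·exp(−(13.79−11.0)²/(2·0.8²)) = 0.498678·exp(-6.08133) = 0.00113955] × [0.462609] = 0.000527165
  f_II = [(1/(0.8·√(2π)))·exp(−(13.79−11.6)²/(2·0.8²)) = 0.498678·exp(-3.74695) = 0.0117636] × [0.261127] = 0.00307179
  f_III = [(1/(0.8·√(2π)))·exp(−(13.79−13.8)²/(2·0.8²)) = 0.498678·exp(-0.00008) = 0.498639] × [0.000260704] = 0.000129997
  f_IV = [(1/(0.8·√(2π)))·exp(−(13.79−18.7)²/(2·0.8²)) = 0.498678·exp(-18.83445) = 3.29702e-09] × [8.48741e-23] = 2.79831e-31
Unnormalised posteriors:
  w_I·f_I = 0.31 × 0.000527165 = 0.000163421
  w_II·f_II = 0.21 × 0.00307179 = 0.000645075
  w_III·f_III = 0.26 × 0.000129997 = 3.37993e-05
  w_IV·f_IV = 0.22 × 2.79831e-31 = 6.15629e-32
Denominator: 0.000163421 + 0.000645075 + 3.37993e-05 + 6.15629e-32 = 0.000842296
Responsibility of Setting I: 0.000163421 / 0.000842296 ≈ 0.1940

0.1940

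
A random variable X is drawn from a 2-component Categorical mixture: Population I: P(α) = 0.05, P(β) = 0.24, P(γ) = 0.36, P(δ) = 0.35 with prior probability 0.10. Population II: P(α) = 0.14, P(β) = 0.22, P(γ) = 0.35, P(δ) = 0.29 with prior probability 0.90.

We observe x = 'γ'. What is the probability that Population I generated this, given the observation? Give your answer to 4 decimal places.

0.1026

Apply Bayes' rule: the posterior for each component is proportional to its prior times its likelihood at x.
Component likelihoods at x = 'γ':
  L_I = 0.36
  L_II = 0.35
Prior × likelihood for each component:
  w_I·L_I = 0.10 × 0.36 = 0.036
  w_II·L_II = 0.90 × 0.35 = 0.315
Sum: 0.036 + 0.315 = 0.351
So the posterior for Population I is 0.036 / 0.351 ≈ 0.1026.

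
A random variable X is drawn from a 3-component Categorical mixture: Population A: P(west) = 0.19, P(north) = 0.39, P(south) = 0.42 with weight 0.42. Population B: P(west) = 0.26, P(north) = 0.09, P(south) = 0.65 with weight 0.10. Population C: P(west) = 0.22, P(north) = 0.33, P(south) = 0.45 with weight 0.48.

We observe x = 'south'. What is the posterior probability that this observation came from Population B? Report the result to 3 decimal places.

0.142

P(component k | x) = P(Z=k)·f_k(x) / marginal(x), where marginal(x) = Σ_j P(Z=j)·f_j(x).
Component likelihoods at x = 'south':
  p_A = P(south | comp) = 0.42
  p_B = P(south | comp) = 0.65
  p_C = P(south | comp) = 0.45
Multiply by the mixture weights:
  P(Z=A)·p_A = 0.42 × 0.42 = 0.1764
  P(Z=B)·p_B = 0.10 × 0.65 = 0.065
  P(Z=C)·p_C = 0.48 × 0.45 = 0.216
Normaliser: 0.1764 + 0.065 + 0.216 = 0.4574
Responsibility of Population B: 0.065 / 0.4574 ≈ 0.142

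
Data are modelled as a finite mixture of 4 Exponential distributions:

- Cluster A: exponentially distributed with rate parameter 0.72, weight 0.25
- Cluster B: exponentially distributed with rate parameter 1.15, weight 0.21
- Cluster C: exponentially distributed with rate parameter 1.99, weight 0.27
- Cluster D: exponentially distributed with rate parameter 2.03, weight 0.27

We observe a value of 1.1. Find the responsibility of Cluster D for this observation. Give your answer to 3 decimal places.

0.219

Apply Bayes' rule: the posterior for each component is proportional to its prior times its likelihood at x.
Exponential densities:
  p_A = 0.326115
  p_B = 0.324575
  p_C = 0.222937
  p_D = 0.217629
Weight by the priors:
  π_A·p_A = 0.25 × 0.326115 = 0.0815288
  π_B·p_B = 0.21 × 0.324575 = 0.0681608
  π_C·p_C = 0.27 × 0.222937 = 0.060193
  π_D·p_D = 0.27 × 0.217629 = 0.0587598
Denominator: 0.0815288 + 0.0681608 + 0.060193 + 0.0587598 = 0.268642
Responsibility of Cluster D: 0.0587598 / 0.268642 ≈ 0.219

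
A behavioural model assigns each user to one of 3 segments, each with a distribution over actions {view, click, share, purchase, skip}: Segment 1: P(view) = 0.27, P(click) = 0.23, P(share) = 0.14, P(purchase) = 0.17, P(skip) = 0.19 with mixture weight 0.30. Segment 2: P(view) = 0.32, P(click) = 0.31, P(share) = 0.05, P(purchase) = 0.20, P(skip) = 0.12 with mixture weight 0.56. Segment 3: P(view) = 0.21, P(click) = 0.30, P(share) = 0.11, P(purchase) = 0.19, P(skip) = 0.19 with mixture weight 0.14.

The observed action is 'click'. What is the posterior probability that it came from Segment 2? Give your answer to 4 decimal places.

By Bayes' theorem, P(k | x) = π_k f_k(x) / Σ_j π_j f_j(x).
Component likelihoods at x = 'click':
  L_1 = P(click | comp) = 0.23
  L_2 = P(click | comp) = 0.31
  L_3 = P(click | comp) = 0.30
Prior × likelihood for each component:
  π_1·L_1 = 0.30 × 0.23 = 0.069
  π_2·L_2 = 0.56 × 0.31 = 0.1736
  π_3·L_3 = 0.14 × 0.3 = 0.042
Denominator: 0.069 + 0.1736 + 0.042 = 0.2846
Responsibility of Segment 2: 0.1736 / 0.2846 ≈ 0.6100

0.6100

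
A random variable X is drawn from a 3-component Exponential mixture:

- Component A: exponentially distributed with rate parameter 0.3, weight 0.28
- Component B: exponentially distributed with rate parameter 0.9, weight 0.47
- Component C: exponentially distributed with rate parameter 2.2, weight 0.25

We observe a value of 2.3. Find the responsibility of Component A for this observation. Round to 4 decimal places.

0.4256

By Bayes' theorem, P(k | x) = π_k f_k(x) / Σ_j π_j f_j(x).
Component likelihoods at x = 2.3:
  L_A = 0.150473
  L_B = 0.113567
  L_C = 0.0139602
Multiply by the mixture weights:
  π_A·L_A = 0.28 × 0.150473 = 0.0421324
  π_B·L_B = 0.47 × 0.113567 = 0.0533766
  π_C·L_C = 0.25 × 0.0139602 = 0.00349006
Normaliser: 0.0421324 + 0.0533766 + 0.00349006 = 0.098999
So the posterior for Component A is 0.0421324 / 0.098999 ≈ 0.4256.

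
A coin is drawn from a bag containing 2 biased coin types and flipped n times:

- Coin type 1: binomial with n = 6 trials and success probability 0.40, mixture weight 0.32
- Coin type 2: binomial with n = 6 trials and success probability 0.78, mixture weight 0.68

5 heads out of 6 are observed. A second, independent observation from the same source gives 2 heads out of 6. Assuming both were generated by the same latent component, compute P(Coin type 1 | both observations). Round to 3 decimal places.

P(component k | x) = w_k·f_k(x) / marginal(x), where marginal(x) = Σ_j w_j·f_j(x).
Since both observations come from the same component, the likelihood for component k is f_k(x₁)·f_k(x₂).
  L_1 = [0.036864] × [0.31104] = 0.0114662
  L_2 = [0.381107] × [0.0213782] = 0.00814738
Weight by the priors:
  w_1·L_1 = 0.32 × 0.0114662 = 0.00366918
  w_2·L_2 = 0.68 × 0.00814738 = 0.00554022
Marginal: 0.00366918 + 0.00554022 = 0.0092094
Responsibility of Coin type 1: 0.00366918 / 0.0092094 ≈ 0.398

0.398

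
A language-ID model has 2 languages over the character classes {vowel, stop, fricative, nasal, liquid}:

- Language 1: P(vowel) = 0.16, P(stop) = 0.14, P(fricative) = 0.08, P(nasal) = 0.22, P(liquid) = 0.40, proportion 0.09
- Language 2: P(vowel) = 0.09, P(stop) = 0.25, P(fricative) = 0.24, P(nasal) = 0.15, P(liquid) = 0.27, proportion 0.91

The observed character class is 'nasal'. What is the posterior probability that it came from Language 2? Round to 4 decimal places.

P(component k | x) = w_k·f_k(x) / marginal(x), where marginal(x) = Σ_j w_j·f_j(x).
Component likelihoods at x = 'nasal':
  L_1 = P(nasal | comp) = 0.22
  L_2 = P(nasal | comp) = 0.15
Unnormalised posteriors:
  w_1·L_1 = 0.09 × 0.22 = 0.0198
  w_2·L_2 = 0.91 × 0.15 = 0.1365
Marginal: 0.0198 + 0.1365 = 0.1563
Responsibility of Language 2: 0.1365 / 0.1563 ≈ 0.8733

0.8733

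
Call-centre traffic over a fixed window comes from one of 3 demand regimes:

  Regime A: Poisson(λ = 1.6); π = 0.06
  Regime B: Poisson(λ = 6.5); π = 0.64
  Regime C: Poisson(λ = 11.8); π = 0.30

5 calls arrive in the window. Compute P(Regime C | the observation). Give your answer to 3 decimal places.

Posterior ∝ prior × likelihood, so P(k | x) ∝ P(Z=k) f_k(x); normalise over all components.
Component likelihoods at x = 5 calls:
  p_A = e^(−1.6)·1.6^5/5! = 0.017642
  p_B = e^(−6.5)·6.5^5/5! = 0.145369
  p_C = e^(−11.8)·11.8^5/5! = 0.0143072
Weight by the priors:
  P(Z=A)·p_A = 0.06 × 0.017642 = 0.00105852
  P(Z=B)·p_B = 0.64 × 0.145369 = 0.0930361
  P(Z=C)·p_C = 0.30 × 0.0143072 = 0.00429215
Sum: 0.00105852 + 0.0930361 + 0.00429215 = 0.0983867
Responsibility of Regime C: 0.00429215 / 0.0983867 ≈ 0.044

0.044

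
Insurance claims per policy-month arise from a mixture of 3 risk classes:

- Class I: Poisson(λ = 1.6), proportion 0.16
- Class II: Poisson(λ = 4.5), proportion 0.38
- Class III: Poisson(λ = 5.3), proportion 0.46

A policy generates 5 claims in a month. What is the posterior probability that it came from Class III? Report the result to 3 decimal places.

0.542

By Bayes' theorem, P(k | x) = π_k f_k(x) / Σ_j π_j f_j(x).
Poisson probabilities:
  p_I = 0.017642
  p_II = 0.170827
  p_III = 0.173955
Weight by the priors:
  π_I·p_I = 0.16 × 0.017642 = 0.00282272
  π_II·p_II = 0.38 × 0.170827 = 0.0649142
  π_III·p_III = 0.46 × 0.173955 = 0.0800194
Evidence: 0.00282272 + 0.0649142 + 0.0800194 = 0.147756
P(Class III | the observation) = 0.0800194 / 0.147756 ≈ 0.542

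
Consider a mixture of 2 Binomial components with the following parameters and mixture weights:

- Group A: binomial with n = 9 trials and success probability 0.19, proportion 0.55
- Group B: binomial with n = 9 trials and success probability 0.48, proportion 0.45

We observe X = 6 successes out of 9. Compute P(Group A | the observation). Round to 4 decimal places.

0.0175

P(component k | x) = π_k·f_k(x) / marginal(x), where marginal(x) = Σ_j π_j·f_j(x).
Binomial probabilities:
  L_A = 0.00210018
  L_B = 0.144456
Prior × likelihood for each component:
  π_A·L_A = 0.55 × 0.00210018 = 0.0011551
  π_B·L_B = 0.45 × 0.144456 = 0.0650054
Normaliser: 0.0011551 + 0.0650054 = 0.0661605
So the posterior for Group A is 0.0011551 / 0.0661605 ≈ 0.0175.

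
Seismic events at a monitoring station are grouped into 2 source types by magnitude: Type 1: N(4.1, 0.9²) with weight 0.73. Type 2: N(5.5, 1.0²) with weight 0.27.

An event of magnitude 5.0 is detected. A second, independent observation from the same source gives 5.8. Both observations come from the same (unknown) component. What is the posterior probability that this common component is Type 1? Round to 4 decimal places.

0.2873

Apply Bayes' rule: the posterior for each component is proportional to its prior times its likelihood at x.
Since both observations come from the same component, the likelihood for component k is f_k(x₁)·f_k(x₂).
  L_1 = [(1/(0.9·√(2π)))·exp(−(5.0−4.1)²/(2·0.9²)) = 0.443269·exp(-0.50000) = 0.268856] × [0.0744574] = 0.0200183
  L_2 = [(1/(1.0·√(2π)))·exp(−(5.0−5.5)²/(2·1.0²)) = 0.398942·exp(-0.12500) = 0.352065] × [0.381388] = 0.134273
Unnormalised posteriors:
  P(Z=1)·L_1 = 0.73 × 0.0200183 = 0.0146134
  P(Z=2)·L_2 = 0.27 × 0.134273 = 0.0362538
Denominator: 0.0146134 + 0.0362538 = 0.0508672
So the posterior for Type 1 is 0.0146134 / 0.0508672 ≈ 0.2873.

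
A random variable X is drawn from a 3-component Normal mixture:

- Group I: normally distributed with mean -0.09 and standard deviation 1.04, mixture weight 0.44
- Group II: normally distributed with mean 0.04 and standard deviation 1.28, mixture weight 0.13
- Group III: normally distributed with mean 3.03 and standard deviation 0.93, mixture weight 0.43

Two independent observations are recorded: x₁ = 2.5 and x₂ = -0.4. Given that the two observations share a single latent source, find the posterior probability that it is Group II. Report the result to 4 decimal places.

Posterior ∝ prior × likelihood, so P(k | x) ∝ π_k f_k(x); normalise over all components.
Since both observations come from the same component, the likelihood for component k is f_k(x₁)·f_k(x₂).
  L_I = [0.0172634] × [0.36693] = 0.00633446
  L_II = [0.0491637] × [0.293793] = 0.0144439
  L_III = [0.364672] × [0.000477153] = 0.000174004
Weight by the priors:
  π_I·L_I = 0.44 × 0.00633446 = 0.00278716
  π_II·L_II = 0.13 × 0.0144439 = 0.00187771
  π_III·L_III = 0.43 × 0.000174004 = 7.48218e-05
Normaliser: 0.00278716 + 0.00187771 + 7.48218e-05 = 0.00473969
So the posterior for Group II is 0.00187771 / 0.00473969 ≈ 0.3962.

0.3962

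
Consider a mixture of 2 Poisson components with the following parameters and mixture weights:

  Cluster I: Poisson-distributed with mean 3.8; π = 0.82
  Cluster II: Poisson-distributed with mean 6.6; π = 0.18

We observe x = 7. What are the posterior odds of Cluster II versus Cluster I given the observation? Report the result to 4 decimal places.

0.6364

Since P(k|x) ∝ w_k f_k(x), the posterior odds are w_i f_i(x) / (w_j f_j(x)).
Poisson probabilities:
  f_I = 0.050785
  f_II = 0.147243
0.0265037 / 0.0416437 ≈ 0.6364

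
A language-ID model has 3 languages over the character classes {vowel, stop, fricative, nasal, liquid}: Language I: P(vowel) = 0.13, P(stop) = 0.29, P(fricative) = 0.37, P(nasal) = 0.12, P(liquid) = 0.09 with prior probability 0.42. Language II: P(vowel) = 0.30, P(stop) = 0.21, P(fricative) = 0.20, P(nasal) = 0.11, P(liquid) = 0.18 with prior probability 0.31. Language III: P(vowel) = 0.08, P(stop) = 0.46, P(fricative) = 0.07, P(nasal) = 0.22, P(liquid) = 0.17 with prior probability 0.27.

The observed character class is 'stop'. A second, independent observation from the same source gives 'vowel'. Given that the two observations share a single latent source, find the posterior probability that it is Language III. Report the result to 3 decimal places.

Apply Bayes' rule: the posterior for each component is proportional to its prior times its likelihood at x.
Since both observations come from the same component, the likelihood for component k is f_k(x₁)·f_k(x₂).
  f_I = [0.29] × [0.13] = 0.0377
  f_II = [0.21] × [0.3] = 0.063
  f_III = [0.46] × [0.08] = 0.0368
Prior × likelihood for each component:
  P(Z=I)·f_I = 0.42 × 0.0377 = 0.015834
  P(Z=II)·f_II = 0.31 × 0.063 = 0.01953
  P(Z=III)·f_III = 0.27 × 0.0368 = 0.009936
Marginal: 0.015834 + 0.01953 + 0.009936 = 0.0453
Responsibility of Language III: 0.009936 / 0.0453 ≈ 0.219

0.219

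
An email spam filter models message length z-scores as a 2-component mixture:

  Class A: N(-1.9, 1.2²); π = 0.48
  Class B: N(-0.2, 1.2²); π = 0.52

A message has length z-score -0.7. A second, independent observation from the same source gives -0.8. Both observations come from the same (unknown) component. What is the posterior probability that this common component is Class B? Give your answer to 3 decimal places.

0.687

By Bayes' theorem, P(k | x) = π_k f_k(x) / Σ_j π_j f_j(x).
Since both observations come from the same component, the likelihood for component k is f_k(x₁)·f_k(x₂).
  L_A = [0.201642] × [0.218406] = 0.0440399
  L_B = [0.30481] × [0.293388] = 0.0894276
Prior × likelihood for each component:
  π_A·L_A = 0.48 × 0.0440399 = 0.0211392
  π_B·L_B = 0.52 × 0.0894276 = 0.0465024
Denominator: 0.0211392 + 0.0465024 = 0.0676415
P(Class B | x₁,x₂) = 0.0465024 / 0.0676415 ≈ 0.687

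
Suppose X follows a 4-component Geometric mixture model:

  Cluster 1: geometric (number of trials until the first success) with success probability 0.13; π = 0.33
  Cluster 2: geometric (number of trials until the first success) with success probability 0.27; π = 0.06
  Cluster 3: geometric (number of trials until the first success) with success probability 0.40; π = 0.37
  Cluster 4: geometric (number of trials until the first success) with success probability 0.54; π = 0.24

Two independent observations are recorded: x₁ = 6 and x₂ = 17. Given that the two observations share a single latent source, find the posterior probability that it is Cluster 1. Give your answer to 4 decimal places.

0.9765

By Bayes' theorem, P(k | x) = P(Z=k) f_k(x) / Σ_j P(Z=j) f_j(x).
Since both observations come from the same component, the likelihood for component k is f_k(x₁)·f_k(x₂).
  f_1 = [0.13·(1−0.13)^5 = 0.13·0.498421 = 0.0647947] × [0.014004] = 0.000907384
  f_2 = [0.27·(1−0.27)^5 = 0.27·0.207307 = 0.0559729] × [0.00175602] = 9.82896e-05
  f_3 = [0.40·(1−0.40)^5 = 0.40·0.07776 = 0.031104] × [0.000112844] = 3.50991e-06
  f_4 = [0.54·(1−0.54)^5 = 0.54·0.0205963 = 0.011122] × [2.1703e-06] = 2.4138e-08
Weight by the priors:
  P(Z=1)·f_1 = 0.33 × 0.000907384 = 0.000299437
  P(Z=2)·f_2 = 0.06 × 9.82896e-05 = 5.89738e-06
  P(Z=3)·f_3 = 0.37 × 3.50991e-06 = 1.29867e-06
  P(Z=4)·f_4 = 0.24 × 2.4138e-08 = 5.79313e-09
Evidence: 0.000299437 + 5.89738e-06 + 1.29867e-06 + 5.79313e-09 = 0.000306638
P(Cluster 1 | x₁, x₂) = 0.000299437 / 0.000306638 ≈ 0.9765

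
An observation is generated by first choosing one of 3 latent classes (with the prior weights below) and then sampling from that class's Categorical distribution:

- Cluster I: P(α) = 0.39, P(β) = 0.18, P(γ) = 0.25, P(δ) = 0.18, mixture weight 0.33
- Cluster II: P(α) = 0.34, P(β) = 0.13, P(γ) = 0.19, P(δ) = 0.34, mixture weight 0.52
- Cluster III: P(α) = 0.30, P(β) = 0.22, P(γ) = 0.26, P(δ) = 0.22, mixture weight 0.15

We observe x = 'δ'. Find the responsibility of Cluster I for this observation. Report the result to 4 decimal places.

Apply Bayes' rule: the posterior for each component is proportional to its prior times its likelihood at x.
Component likelihoods at x = 'δ':
  f_I = P(δ | comp) = 0.18
  f_II = P(δ | comp) = 0.34
  f_III = P(δ | comp) = 0.22
Prior × likelihood for each component:
  w_I·f_I = 0.33 × 0.18 = 0.0594
  w_II·f_II = 0.52 × 0.34 = 0.1768
  w_III·f_III = 0.15 × 0.22 = 0.033
Marginal: 0.0594 + 0.1768 + 0.033 = 0.2692
P(Cluster I | 'δ') ≈ 0.2207

0.2207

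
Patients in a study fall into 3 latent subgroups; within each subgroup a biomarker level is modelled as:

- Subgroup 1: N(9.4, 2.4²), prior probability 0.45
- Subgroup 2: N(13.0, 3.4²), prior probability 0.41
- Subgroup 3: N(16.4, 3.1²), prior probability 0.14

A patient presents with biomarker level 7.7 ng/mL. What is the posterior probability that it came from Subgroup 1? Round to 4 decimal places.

0.7992

By Bayes' theorem, P(k | x) = w_k f_k(x) / Σ_j w_j f_j(x).
Component likelihoods at x = 7.7 ng/mL:
  f_1 = 0.129345
  f_2 = 0.034816
  f_3 = 0.00250761
Weight by the priors:
  w_1·f_1 = 0.45 × 0.129345 = 0.0582051
  w_2·f_2 = 0.41 × 0.034816 = 0.0142745
  w_3·f_3 = 0.14 × 0.00250761 = 0.000351065
Normaliser: 0.0582051 + 0.0142745 + 0.000351065 = 0.0728307
So the posterior for Subgroup 1 is 0.0582051 / 0.0728307 ≈ 0.7992.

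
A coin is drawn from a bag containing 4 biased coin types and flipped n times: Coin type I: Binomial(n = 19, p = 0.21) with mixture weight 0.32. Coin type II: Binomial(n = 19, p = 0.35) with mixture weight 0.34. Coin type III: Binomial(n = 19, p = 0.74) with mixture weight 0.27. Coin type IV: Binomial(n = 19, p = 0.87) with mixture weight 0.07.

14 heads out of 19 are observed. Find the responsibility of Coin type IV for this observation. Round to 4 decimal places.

0.0722

P(component k | x) = P(Z=k)·f_k(x) / marginal(x), where marginal(x) = Σ_j P(Z=j)·f_j(x).
Component likelihoods at x = 14 heads out of 19:
  L_I = 1.16067e-06
  L_II = 0.000558502
  L_III = 0.203993
  L_IV = 0.0614457
Weight by the priors:
  P(Z=I)·L_I = 0.32 × 1.16067e-06 = 3.71416e-07
  P(Z=II)·L_II = 0.34 × 0.000558502 = 0.000189891
  P(Z=III)·L_III = 0.27 × 0.203993 = 0.0550782
  P(Z=IV)·L_IV = 0.07 × 0.0614457 = 0.0043012
Normaliser: 3.71416e-07 + 0.000189891 + 0.0550782 + 0.0043012 = 0.0595696
So the posterior for Coin type IV is 0.0043012 / 0.0595696 ≈ 0.0722.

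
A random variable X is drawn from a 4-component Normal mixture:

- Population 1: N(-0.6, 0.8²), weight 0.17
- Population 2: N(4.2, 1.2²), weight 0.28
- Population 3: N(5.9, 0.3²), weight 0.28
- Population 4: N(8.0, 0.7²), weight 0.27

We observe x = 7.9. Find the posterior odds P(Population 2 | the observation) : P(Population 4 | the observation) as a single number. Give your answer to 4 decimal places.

The posterior odds equal the prior odds times the likelihood ratio: (w_i/w_j)·(f_i(x)/f_j(x)).
Normal densities:
  L_1 = (1/(0.8·√(2π)))·exp(−(7.9−-0.6)²/(2·0.8²)) = 0.498678·exp(-56.44531) = 1.52733e-25
  L_2 = (1/(1.2·√(2π)))·exp(−(7.9−4.2)²/(2·1.2²)) = 0.332452·exp(-4.75347) = 0.0028663
  L_3 = (1/(0.3·√(2π)))·exp(−(7.9−5.9)²/(2·0.3²)) = 1.329808·exp(-22.22222) = 2.9703e-10
  L_4 = (1/(0.7·√(2π)))·exp(−(7.9−8.0)²/(2·0.7²)) = 0.569918·exp(-0.01020) = 0.564132
0.000802565 / 0.152316 ≈ 0.0053

0.0053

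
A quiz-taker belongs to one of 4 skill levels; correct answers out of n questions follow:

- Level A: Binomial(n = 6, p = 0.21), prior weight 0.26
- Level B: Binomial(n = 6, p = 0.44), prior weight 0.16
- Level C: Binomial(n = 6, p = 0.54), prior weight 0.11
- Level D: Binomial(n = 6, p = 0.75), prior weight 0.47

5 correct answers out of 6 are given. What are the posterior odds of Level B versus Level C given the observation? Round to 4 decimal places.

Only the two components matter; the odds are (π_i f_i(x)) / (π_j f_j(x)).
Component likelihoods at x = 5 correct answers out of 6:
  f_A = 0.00193586
  f_B = 0.0554119
  f_C = 0.12673
  f_D = 0.355957
0.0088659 / 0.0139403 ≈ 0.6360

0.6360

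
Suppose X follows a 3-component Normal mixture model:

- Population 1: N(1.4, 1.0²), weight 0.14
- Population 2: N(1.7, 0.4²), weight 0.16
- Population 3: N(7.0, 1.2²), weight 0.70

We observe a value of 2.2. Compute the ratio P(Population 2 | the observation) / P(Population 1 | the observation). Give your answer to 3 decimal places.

1.801

Posterior odds = (w_i f_i(x)) / (w_j f_j(x)); the normalising sum cancels.
Evaluate each component's likelihood at the observed value:
  f_1 = (1/(1.0·√(2π)))·exp(−(2.2−1.4)²/(2·1.0²)) = 0.398942·exp(-0.32000) = 0.289692
  f_2 = (1/(0.4·√(2π)))·exp(−(2.2−1.7)²/(2·0.4²)) = 0.997356·exp(-0.78125) = 0.456623
  f_3 = (1/(1.2·√(2π)))·exp(−(2.2−7.0)²/(2·1.2²)) = 0.332452·exp(-8.00000) = 0.000111525
Posterior odds = (w_2·f_2) / (w_1·f_1) = (0.16·0.456623) / (0.14·0.289692) = 0.0730596 / 0.0405568 ≈ 1.801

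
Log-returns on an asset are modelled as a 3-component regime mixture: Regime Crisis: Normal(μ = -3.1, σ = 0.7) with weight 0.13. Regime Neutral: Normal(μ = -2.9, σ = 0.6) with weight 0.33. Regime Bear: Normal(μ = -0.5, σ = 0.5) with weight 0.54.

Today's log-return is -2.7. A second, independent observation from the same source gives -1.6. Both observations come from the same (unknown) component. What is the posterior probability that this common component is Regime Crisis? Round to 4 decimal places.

By Bayes' theorem, P(k | x) = w_k f_k(x) / Σ_j w_j f_j(x).
Since both observations come from the same component, the likelihood for component k is f_k(x₁)·f_k(x₂).
  p_Crisis = [(1/(0.7·√(2π)))·exp(−(-2.7−-3.1)²/(2·0.7²)) = 0.569918·exp(-0.16327) = 0.484068] × [0.057373] = 0.0277724
  p_Neutral = [(1/(0.6·√(2π)))·exp(−(-2.7−-2.9)²/(2·0.6²)) = 0.664904·exp(-0.05556) = 0.628972] × [0.0635877] = 0.0399949
  p_Bear = [(1/(0.5·√(2π)))·exp(−(-2.7−-0.5)²/(2·0.5²)) = 0.797885·exp(-9.68000) = 4.98849e-05] × [0.0709492] = 3.5393e-06
Multiply by the mixture weights:
  w_Crisis·p_Crisis = 0.13 × 0.0277724 = 0.00361042
  w_Neutral·p_Neutral = 0.33 × 0.0399949 = 0.0131983
  w_Bear·p_Bear = 0.54 × 3.5393e-06 = 1.91122e-06
Evidence: 0.00361042 + 0.0131983 + 1.91122e-06 = 0.0168106
So the posterior for Regime Crisis is 0.00361042 / 0.0168106 ≈ 0.2148.

0.2148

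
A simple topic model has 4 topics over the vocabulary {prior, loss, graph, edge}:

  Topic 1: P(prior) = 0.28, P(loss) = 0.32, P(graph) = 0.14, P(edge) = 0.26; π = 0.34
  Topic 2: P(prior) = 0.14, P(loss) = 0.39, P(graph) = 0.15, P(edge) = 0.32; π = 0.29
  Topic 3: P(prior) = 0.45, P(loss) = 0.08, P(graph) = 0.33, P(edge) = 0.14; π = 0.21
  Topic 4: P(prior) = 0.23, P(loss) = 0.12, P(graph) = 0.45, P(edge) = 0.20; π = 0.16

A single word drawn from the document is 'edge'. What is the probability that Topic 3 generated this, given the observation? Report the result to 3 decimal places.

Posterior ∝ prior × likelihood, so P(k | x) ∝ P(Z=k) f_k(x); normalise over all components.
Evaluate each component's likelihood at the observed value:
  f_1 = 0.26
  f_2 = 0.32
  f_3 = 0.14
  f_4 = 0.2
Weight by the priors:
  P(Z=1)·f_1 = 0.34 × 0.26 = 0.0884
  P(Z=2)·f_2 = 0.29 × 0.32 = 0.0928
  P(Z=3)·f_3 = 0.21 × 0.14 = 0.0294
  P(Z=4)·f_4 = 0.16 × 0.2 = 0.032
Denominator: 0.0884 + 0.0928 + 0.0294 + 0.032 = 0.2426
P(Topic 3 | the observation) = 0.0294 / 0.2426 ≈ 0.121

0.121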